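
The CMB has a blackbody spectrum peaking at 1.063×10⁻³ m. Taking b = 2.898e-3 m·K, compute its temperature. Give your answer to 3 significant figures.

Wien's law gives T = b/λ_max = (2.898×10⁻³ m·K)/(1.063×10⁻³ m) = 2.73 K.

T ≈ 2.73 K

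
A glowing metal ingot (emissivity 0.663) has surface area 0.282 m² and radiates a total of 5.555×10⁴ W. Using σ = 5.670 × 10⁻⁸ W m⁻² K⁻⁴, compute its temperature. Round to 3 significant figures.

Area A = 0.282 m².
P = εσAT⁴ ⇒ T = (P/(εσA))^(1/4) = (5.555×10⁴/(0.663×5.670×10⁻⁸×0.282))^(1/4) = 1.51×10³ K.

T ≈ 1.51×10³ K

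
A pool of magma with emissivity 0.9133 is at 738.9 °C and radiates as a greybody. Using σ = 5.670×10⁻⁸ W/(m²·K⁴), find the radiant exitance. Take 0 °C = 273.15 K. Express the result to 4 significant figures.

I ≈ 5.433×10⁴ W/m²

T = 738.9 °C + 273.15 = 1012.05 K.
Stefan–Boltzmann: I = εσT⁴ = 0.9133 × 5.670×10⁻⁸ × (1012.05)⁴ = 5.433×10⁴ W/m².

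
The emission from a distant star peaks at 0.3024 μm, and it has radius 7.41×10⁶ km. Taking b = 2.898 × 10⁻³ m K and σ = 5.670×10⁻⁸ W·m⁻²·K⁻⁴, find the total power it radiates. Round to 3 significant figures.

Wien's law: T = b/λ_max = 2.898×10⁻³/3.024×10⁻⁷ = 9583.33 K.
Surface area A = 4πR² = 4π(7.41×10⁹ m)² = 6.89996×10²⁰ m².
Then P = σAT⁴ = 5.670×10⁻⁸×6.89996×10²⁰×(9583.33)⁴ = 3.30×10²⁹ W.

P ≈ 3.30×10²⁹ W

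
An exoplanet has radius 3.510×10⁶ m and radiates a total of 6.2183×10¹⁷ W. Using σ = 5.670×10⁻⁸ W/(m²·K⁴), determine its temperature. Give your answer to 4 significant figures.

Surface area A = 4πR² = 4π(3.510×10⁶ m)² = 1.54819×10¹⁴ m².
P = σAT⁴ ⇒ T = (P/(σA))^(1/4) = (6.2183×10¹⁷/(5.670×10⁻⁸×1.54819×10¹⁴))^(1/4) = 515.9 K.

T ≈ 515.9 K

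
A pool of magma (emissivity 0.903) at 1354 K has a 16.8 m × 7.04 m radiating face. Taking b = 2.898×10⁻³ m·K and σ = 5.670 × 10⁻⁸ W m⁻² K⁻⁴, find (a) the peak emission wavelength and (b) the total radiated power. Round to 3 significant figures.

(a) λ_max = b/T = 2.898×10⁻³/1354 = 2.140×10⁻⁶ m = 2.14 μm.
Area A = 16.8 × 7.04 = 118.272 m².
(b) P = εσAT⁴ = 0.903×5.670×10⁻⁸×118.272×(1354)⁴ = 2.04×10⁷ W.

λ_max ≈ 2.14 μm; P ≈ 2.04×10⁷ W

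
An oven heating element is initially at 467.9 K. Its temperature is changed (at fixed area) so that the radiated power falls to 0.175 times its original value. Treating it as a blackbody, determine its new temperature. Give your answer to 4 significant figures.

P ∝ T⁴, so T₂/T₁ = (P₂/P₁)^(1/4) = (0.175)^(1/4) = 0.646784.
T₂ = 467.9 × 0.646784 = 302.6 K.

T₂ ≈ 302.6 K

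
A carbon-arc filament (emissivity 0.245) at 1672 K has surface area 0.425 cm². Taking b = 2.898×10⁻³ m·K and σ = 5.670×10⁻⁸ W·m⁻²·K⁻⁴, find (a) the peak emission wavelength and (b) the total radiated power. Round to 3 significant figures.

(a) λ_max = b/T = 2.898×10⁻³/1672 = 1.733×10⁻⁶ m = 1.73 μm.
Area A = 0.425 cm² = 4.25×10⁻⁵ m².
(b) P = εσAT⁴ = 0.245×5.670×10⁻⁸×4.25×10⁻⁵×(1672)⁴ = 4.61 W.

λ_max ≈ 1.73 μm; P ≈ 4.61 W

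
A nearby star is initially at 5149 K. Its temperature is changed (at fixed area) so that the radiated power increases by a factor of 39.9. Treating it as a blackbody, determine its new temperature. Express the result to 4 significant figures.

P ∝ T⁴, so T₂/T₁ = (P₂/P₁)^(1/4) = (39.9)^(1/4) = 2.51329.
T₂ = 5149 × 2.51329 = 1.294×10⁴ K.

T₂ ≈ 1.294×10⁴ K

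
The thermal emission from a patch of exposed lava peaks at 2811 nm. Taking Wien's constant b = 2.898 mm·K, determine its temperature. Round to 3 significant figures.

Wien's law gives T = b/λ_max = (2.898×10⁻³ m·K)/(2.811×10⁻⁶ m) = 1.03×10³ K.

T ≈ 1.03×10³ K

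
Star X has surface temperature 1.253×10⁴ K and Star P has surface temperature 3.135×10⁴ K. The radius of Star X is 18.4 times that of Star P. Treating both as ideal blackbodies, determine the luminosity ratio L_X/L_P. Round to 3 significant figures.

L ∝ R²T⁴, so L_X/L_P = (R_X/R_P)²(T_X/T_P)⁴ = (18.4)² × (1.253×10⁴/3.135×10⁴)⁴ = 338.56 × 0.0255184 = 8.64.

L_X/L_P ≈ 8.64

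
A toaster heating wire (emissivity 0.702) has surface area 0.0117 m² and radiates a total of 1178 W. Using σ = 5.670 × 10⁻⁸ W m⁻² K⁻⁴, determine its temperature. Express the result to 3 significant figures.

T ≈ 1.26×10³ K

Area A = 0.0117 m².
P = εσAT⁴ ⇒ T = (P/(εσA))^(1/4) = (1178/(0.702×5.670×10⁻⁸×0.0117))^(1/4) = 1.26×10³ K.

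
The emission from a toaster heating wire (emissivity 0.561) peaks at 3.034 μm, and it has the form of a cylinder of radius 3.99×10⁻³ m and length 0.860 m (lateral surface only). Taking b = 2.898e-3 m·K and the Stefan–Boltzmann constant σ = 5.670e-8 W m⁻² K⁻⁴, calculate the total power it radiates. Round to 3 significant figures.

P ≈ 571 W

Wien's law: T = b/λ_max = 2.898×10⁻³/3.034×10⁻⁶ = 955.175 K.
Lateral area A = 2πrL = 2π×3.99×10⁻³×0.860 = 0.0215601 m².
Then P = εσAT⁴ = 0.561×5.670×10⁻⁸×0.0215601×(955.175)⁴ = 571 W.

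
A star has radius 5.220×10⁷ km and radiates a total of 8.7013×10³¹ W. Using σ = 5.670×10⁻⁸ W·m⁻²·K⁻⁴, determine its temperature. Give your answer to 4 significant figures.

Surface area A = 4πR² = 4π(5.220×10¹⁰ m)² = 3.42413×10²² m².
P = σAT⁴ ⇒ T = (P/(σA))^(1/4) = (8.7013×10³¹/(5.670×10⁻⁸×3.42413×10²²))^(1/4) = 1.455×10⁴ K.

T ≈ 1.455×10⁴ K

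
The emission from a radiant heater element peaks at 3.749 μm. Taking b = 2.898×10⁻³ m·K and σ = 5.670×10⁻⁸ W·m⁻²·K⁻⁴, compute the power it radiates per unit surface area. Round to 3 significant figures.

Wien's law: T = b/λ_max = 2.898×10⁻³/3.749×10⁻⁶ = 773.006 K.
Then I = σT⁴ = 5.670×10⁻⁸×(773.006)⁴ = 2.02×10⁴ W/m².

I ≈ 2.02×10⁴ W/m²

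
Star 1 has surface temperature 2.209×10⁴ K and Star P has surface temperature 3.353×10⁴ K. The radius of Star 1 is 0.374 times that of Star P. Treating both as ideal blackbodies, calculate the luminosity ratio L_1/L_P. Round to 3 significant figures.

L_1/L_P ≈ 0.0264

L ∝ R²T⁴, so L_1/L_P = (R_1/R_P)²(T_1/T_P)⁴ = (0.374)² × (2.209×10⁴/3.353×10⁴)⁴ = 0.139876 × 0.188386 = 0.0264.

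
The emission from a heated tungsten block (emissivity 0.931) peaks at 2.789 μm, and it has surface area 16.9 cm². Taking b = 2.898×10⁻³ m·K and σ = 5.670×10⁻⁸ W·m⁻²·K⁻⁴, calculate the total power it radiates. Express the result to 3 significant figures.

Wien's law: T = b/λ_max = 2.898×10⁻³/2.789×10⁻⁶ = 1039.08 K.
Area A = 16.9 cm² = 1.69×10⁻³ m².
Then P = εσAT⁴ = 0.931×5.670×10⁻⁸×1.69×10⁻³×(1039.08)⁴ = 104 W.

P ≈ 104 W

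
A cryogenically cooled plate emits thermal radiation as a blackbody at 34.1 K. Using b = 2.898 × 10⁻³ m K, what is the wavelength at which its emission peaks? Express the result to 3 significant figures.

Wien's displacement law: λ_max = b/T = (2.898×10⁻³ m·K)/(34.1 K) = 8.499×10⁻⁵ m.
That is 85.0 μm, in the infrared range.

λ_max ≈ 85.0 μm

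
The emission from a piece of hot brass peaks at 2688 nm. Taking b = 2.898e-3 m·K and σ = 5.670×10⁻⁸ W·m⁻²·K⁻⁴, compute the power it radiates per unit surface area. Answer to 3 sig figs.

Wien's law: T = b/λ_max = 2.898×10⁻³/2.688×10⁻⁶ = 1078.12 K.
Then I = σT⁴ = 5.670×10⁻⁸×(1078.12)⁴ = 7.66×10⁴ W/m².

I ≈ 7.66×10⁴ W/m²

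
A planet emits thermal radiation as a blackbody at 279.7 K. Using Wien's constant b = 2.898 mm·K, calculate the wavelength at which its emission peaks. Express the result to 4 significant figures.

λ_max ≈ 10.36 μm

Wien's displacement law: λ_max = b/T = (2.898×10⁻³ m·K)/(279.7 K) = 1.0361×10⁻⁵ m.
That is 10.36 μm, in the infrared range.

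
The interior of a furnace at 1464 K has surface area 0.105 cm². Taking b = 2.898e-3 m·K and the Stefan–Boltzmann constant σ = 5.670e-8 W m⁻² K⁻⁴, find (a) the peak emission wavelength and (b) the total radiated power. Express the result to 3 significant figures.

λ_max ≈ 1.98×10³ nm; P ≈ 2.73 W

(a) λ_max = b/T = 2.898×10⁻³/1464 = 1.980×10⁻⁶ m = 1.98×10³ nm.
Area A = 0.105 cm² = 1.05×10⁻⁵ m².
(b) P = σAT⁴ = 5.670×10⁻⁸×1.05×10⁻⁵×(1464)⁴ = 2.73 W.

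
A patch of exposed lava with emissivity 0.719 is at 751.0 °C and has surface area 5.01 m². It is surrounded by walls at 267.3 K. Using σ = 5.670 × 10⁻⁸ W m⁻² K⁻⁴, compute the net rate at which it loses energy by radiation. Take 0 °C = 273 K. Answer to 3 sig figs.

T = 751.0 °C + 273 = 1024.0 K.
Area A = 5.01 m².
Net radiated power P_net = εσA(T⁴ − T₀⁴) = 0.719×5.670×10⁻⁸×5.01×(1024.0⁴ − 267.3⁴).
T⁴ − T₀⁴ = 1.09951×10¹² − 5.10500×10⁹ = 1.09440×10¹² K⁴, so P_net = 2.24×10⁵ W.

Net loss ≈ 2.24×10⁵ W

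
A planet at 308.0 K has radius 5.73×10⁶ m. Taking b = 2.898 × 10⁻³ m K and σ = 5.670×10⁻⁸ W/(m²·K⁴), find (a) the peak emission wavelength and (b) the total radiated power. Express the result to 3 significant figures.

(a) λ_max = b/T = 2.898×10⁻³/308.0 = 9.409×10⁻⁶ m = 9.41 μm.
Surface area A = 4πR² = 4π(5.73×10⁶ m)² = 4.12590×10¹⁴ m².
(b) P = σAT⁴ = 5.670×10⁻⁸×4.12590×10¹⁴×(308.0)⁴ = 2.11×10¹⁷ W.

λ_max ≈ 9.41 μm; P ≈ 2.11×10¹⁷ W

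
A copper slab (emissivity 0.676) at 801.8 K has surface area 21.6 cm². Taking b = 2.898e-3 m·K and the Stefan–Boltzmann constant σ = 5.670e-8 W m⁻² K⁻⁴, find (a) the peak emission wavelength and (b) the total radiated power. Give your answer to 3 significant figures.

(a) λ_max = b/T = 2.898×10⁻³/801.8 = 3.614×10⁻⁶ m = 3.61 μm.
Area A = 21.6 cm² = 2.16×10⁻³ m².
(b) P = εσAT⁴ = 0.676×5.670×10⁻⁸×2.16×10⁻³×(801.8)⁴ = 34.2 W.

λ_max ≈ 3.61 μm; P ≈ 34.2 W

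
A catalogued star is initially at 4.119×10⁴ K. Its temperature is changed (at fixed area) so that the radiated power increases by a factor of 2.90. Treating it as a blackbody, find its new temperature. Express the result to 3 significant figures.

P ∝ T⁴, so T₂/T₁ = (P₂/P₁)^(1/4) = (2.90)^(1/4) = 1.30497.
T₂ = 4.119×10⁴ × 1.30497 = 5.38×10⁴ K.

T₂ ≈ 5.38×10⁴ K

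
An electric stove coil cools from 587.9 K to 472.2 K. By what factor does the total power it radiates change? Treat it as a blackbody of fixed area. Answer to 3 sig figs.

P ∝ T⁴, so P₂/P₁ = (T₂/T₁)⁴ = (472.2/587.9)⁴ = (0.803198)⁴ = 0.416.

P₂/P₁ ≈ 0.416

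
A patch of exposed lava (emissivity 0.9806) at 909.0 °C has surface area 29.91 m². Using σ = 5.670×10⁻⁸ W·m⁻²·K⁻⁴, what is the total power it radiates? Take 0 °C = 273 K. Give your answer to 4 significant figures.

T = 909.0 °C + 273 = 1182.0 K.
Area A = 29.91 m².
P = εσAT⁴ = 0.9806 × 5.670×10⁻⁸ × 29.91 × (1182.0)⁴ = 3.246×10⁶ W.

P ≈ 3.246×10⁶ W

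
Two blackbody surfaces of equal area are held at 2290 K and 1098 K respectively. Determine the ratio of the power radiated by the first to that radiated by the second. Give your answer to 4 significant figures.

P₁/P₂ ≈ 18.92

With equal areas, P₁/P₂ = (T₁/T₂)⁴ = (2290/1098)⁴ = 18.92.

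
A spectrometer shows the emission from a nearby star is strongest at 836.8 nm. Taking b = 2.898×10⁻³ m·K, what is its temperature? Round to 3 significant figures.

T ≈ 3.46×10³ K

Wien's law gives T = b/λ_max = (2.898×10⁻³ m·K)/(8.368×10⁻⁷ m) = 3.46×10³ K.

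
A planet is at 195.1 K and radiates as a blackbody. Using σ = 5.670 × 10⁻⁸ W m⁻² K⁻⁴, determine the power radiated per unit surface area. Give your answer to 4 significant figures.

I ≈ 82.15 W/m²

Stefan–Boltzmann: I = σT⁴ = 5.670×10⁻⁸ × (195.1)⁴ = 82.15 W/m².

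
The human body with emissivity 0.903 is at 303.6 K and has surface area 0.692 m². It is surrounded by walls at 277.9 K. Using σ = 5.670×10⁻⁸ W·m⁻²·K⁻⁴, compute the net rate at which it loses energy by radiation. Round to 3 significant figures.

Area A = 0.692 m².
Net radiated power P_net = εσA(T⁴ − T₀⁴) = 0.903×5.670×10⁻⁸×0.692×(303.6⁴ − 277.9⁴).
T⁴ − T₀⁴ = 8.49585×10⁹ − 5.96423×10⁹ = 2.53162×10⁹ K⁴, so P_net = 89.7 W.

Net loss ≈ 89.7 W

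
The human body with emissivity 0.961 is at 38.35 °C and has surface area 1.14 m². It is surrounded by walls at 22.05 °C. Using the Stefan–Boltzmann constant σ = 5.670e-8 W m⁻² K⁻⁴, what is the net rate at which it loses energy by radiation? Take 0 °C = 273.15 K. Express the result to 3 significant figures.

T = 38.35 °C + 273.15 = 311.50 K.
Surroundings: T = 22.05 °C + 273.15 = 295.20 K.
Area A = 1.14 m².
Net radiated power P_net = εσA(T⁴ − T₀⁴) = 0.961×5.670×10⁻⁸×1.14×(311.50⁴ − 295.20⁴).
T⁴ − T₀⁴ = 9.41526×10⁹ − 7.59391×10⁹ = 1.82135×10⁹ K⁴, so P_net = 113 W.

Net loss ≈ 113 W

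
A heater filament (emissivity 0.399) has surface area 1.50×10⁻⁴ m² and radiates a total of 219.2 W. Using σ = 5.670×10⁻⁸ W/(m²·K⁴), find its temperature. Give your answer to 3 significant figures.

Area A = 1.50×10⁻⁴ m².
P = εσAT⁴ ⇒ T = (P/(εσA))^(1/4) = (219.2/(0.399×5.670×10⁻⁸×1.50×10⁻⁴))^(1/4) = 2.83×10³ K.

T ≈ 2.83×10³ K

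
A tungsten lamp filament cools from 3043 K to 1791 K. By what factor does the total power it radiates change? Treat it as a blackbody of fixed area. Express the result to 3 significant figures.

P₂/P₁ ≈ 0.120

P ∝ T⁴, so P₂/P₁ = (T₂/T₁)⁴ = (1791/3043)⁴ = (0.588564)⁴ = 0.120.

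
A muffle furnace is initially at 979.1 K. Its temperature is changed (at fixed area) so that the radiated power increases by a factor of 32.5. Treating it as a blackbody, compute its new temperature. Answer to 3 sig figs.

T₂ ≈ 2.34×10³ K

P ∝ T⁴, so T₂/T₁ = (P₂/P₁)^(1/4) = (32.5)^(1/4) = 2.38765.
T₂ = 979.1 × 2.38765 = 2.34×10³ K.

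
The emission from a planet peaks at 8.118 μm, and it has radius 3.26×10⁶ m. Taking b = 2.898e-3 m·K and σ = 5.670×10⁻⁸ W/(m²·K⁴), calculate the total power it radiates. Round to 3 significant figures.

P ≈ 1.23×10¹⁷ W

Wien's law: T = b/λ_max = 2.898×10⁻³/8.118×10⁻⁶ = 356.984 K.
Surface area A = 4πR² = 4π(3.26×10⁶ m)² = 1.33550×10¹⁴ m².
Then P = σAT⁴ = 5.670×10⁻⁸×1.33550×10¹⁴×(356.984)⁴ = 1.23×10¹⁷ W.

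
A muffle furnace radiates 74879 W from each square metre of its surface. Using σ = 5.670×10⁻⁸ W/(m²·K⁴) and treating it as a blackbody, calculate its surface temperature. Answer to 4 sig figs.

T ≈ 1072 K

I = σT⁴, so T = (I/σ)^(1/4) = (74879/(5.670×10⁻⁸))^(1/4) = 1072 K.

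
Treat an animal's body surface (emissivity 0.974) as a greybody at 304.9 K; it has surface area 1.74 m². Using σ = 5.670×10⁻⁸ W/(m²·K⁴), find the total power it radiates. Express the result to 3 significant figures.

P ≈ 830 W

Area A = 1.74 m².
P = εσAT⁴ = 0.974 × 5.670×10⁻⁸ × 1.74 × (304.9)⁴ = 830 W.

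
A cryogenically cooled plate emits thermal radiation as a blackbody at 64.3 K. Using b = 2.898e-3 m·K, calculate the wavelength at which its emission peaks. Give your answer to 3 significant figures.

Wien's displacement law: λ_max = b/T = (2.898×10⁻³ m·K)/(64.3 K) = 4.507×10⁻⁵ m.
That is 45.1 μm, in the infrared range.

λ_max ≈ 45.1 μm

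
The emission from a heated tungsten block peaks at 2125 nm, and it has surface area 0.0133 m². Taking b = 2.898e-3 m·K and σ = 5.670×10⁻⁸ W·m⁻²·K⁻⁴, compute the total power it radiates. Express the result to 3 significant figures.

Wien's law: T = b/λ_max = 2.898×10⁻³/2.125×10⁻⁶ = 1363.76 K.
Area A = 0.0133 m².
Then P = σAT⁴ = 5.670×10⁻⁸×0.0133×(1363.76)⁴ = 2.61×10³ W.

P ≈ 2.61×10³ W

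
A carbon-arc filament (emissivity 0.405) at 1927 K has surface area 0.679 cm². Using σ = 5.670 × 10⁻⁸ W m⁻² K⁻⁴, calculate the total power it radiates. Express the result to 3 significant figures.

Area A = 0.679 cm² = 6.79×10⁻⁵ m².
P = εσAT⁴ = 0.405 × 5.670×10⁻⁸ × 6.79×10⁻⁵ × (1927)⁴ = 21.5 W.

P ≈ 21.5 W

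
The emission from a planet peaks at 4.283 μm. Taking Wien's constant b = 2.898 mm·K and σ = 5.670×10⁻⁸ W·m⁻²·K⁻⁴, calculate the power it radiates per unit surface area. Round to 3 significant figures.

Wien's law: T = b/λ_max = 2.898×10⁻³/4.283×10⁻⁶ = 676.629 K.
Then I = σT⁴ = 5.670×10⁻⁸×(676.629)⁴ = 1.19×10⁴ W/m².

I ≈ 1.19×10⁴ W/m²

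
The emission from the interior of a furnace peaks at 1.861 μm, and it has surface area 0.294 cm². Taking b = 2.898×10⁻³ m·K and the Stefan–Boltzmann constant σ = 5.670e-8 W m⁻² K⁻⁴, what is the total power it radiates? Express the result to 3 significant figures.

Wien's law: T = b/λ_max = 2.898×10⁻³/1.861×10⁻⁶ = 1557.23 K.
Area A = 0.294 cm² = 2.94×10⁻⁵ m².
Then P = σAT⁴ = 5.670×10⁻⁸×2.94×10⁻⁵×(1557.23)⁴ = 9.80 W.

P ≈ 9.80 W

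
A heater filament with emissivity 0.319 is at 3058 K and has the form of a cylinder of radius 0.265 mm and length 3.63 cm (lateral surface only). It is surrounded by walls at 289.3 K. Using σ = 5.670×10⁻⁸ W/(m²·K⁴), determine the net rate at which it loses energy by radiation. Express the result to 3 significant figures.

Lateral area A = 2πrL = 2π×2.65×10⁻⁴×0.0363 = 6.04411×10⁻⁵ m².
Net radiated power P_net = εσA(T⁴ − T₀⁴) = 0.319×5.670×10⁻⁸×6.04411×10⁻⁵×(3058⁴ − 289.3⁴).
T⁴ − T₀⁴ = 8.74480×10¹³ − 7.00477×10⁹ = 8.74410×10¹³ K⁴, so P_net = 95.6 W.

Net loss ≈ 95.6 W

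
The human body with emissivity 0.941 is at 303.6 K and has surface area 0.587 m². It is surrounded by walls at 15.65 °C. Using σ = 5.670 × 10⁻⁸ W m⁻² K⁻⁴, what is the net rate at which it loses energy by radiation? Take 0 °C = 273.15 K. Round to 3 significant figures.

Net loss ≈ 48.2 W

Surroundings: T = 15.65 °C + 273.15 = 288.80 K.
Area A = 0.587 m².
Net radiated power P_net = εσA(T⁴ − T₀⁴) = 0.941×5.670×10⁻⁸×0.587×(303.6⁴ − 288.80⁴).
T⁴ − T₀⁴ = 8.49585×10⁹ − 6.95647×10⁹ = 1.53938×10⁹ K⁴, so P_net = 48.2 W.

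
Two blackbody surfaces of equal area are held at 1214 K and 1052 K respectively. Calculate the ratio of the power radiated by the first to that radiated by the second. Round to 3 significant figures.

With equal areas, P₁/P₂ = (T₁/T₂)⁴ = (1214/1052)⁴ = 1.77.

P₁/P₂ ≈ 1.77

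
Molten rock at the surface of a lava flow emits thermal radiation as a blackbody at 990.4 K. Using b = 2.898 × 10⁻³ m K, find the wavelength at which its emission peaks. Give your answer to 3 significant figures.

λ_max ≈ 2.93 μm

Wien's displacement law: λ_max = b/T = (2.898×10⁻³ m·K)/(990.4 K) = 2.926×10⁻⁶ m.
That is 2.93 μm, in the infrared range.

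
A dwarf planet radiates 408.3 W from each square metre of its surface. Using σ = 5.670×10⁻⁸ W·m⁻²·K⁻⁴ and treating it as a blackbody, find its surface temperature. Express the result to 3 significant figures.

T ≈ 291 K

I = σT⁴, so T = (I/σ)^(1/4) = (408.3/(5.670×10⁻⁸))^(1/4) = 291 K.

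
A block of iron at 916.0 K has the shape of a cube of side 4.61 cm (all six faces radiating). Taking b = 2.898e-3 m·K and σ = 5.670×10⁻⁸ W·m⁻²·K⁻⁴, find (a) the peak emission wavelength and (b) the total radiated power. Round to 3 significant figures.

(a) λ_max = b/T = 2.898×10⁻³/916.0 = 3.164×10⁻⁶ m = 3.16 μm.
Area A = 6s² = 6×(0.0461 m)² = 0.0127513 m².
(b) P = σAT⁴ = 5.670×10⁻⁸×0.0127513×(916.0)⁴ = 509 W.

λ_max ≈ 3.16 μm; P ≈ 509 W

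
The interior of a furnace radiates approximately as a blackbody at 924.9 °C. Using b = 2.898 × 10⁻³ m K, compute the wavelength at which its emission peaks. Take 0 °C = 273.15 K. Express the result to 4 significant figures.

T = 924.9 °C + 273.15 = 1198.05 K.
Wien's displacement law: λ_max = b/T = (2.898×10⁻³ m·K)/(1198.05 K) = 2.4189×10⁻⁶ m.
That is 2.419 μm, in the infrared range.

λ_max ≈ 2.419 μm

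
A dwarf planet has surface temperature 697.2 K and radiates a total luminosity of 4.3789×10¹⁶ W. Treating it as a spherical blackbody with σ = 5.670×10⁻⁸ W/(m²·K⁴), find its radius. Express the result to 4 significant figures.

L = 4πR²σT⁴ ⇒ R = √(L/(4πσT⁴)).
σT⁴ = 13397.2 W/m², so R = √(4.3789×10¹⁶/(4π×13397.2)) = 5.100×10⁵ m.

R ≈ 5.100×10⁵ m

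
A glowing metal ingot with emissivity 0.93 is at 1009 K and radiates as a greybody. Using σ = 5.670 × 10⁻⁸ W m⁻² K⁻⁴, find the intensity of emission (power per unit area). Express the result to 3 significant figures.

I ≈ 5.47×10⁴ W/m²

Stefan–Boltzmann: I = εσT⁴ = 0.93 × 5.670×10⁻⁸ × (1009)⁴ = 5.47×10⁴ W/m².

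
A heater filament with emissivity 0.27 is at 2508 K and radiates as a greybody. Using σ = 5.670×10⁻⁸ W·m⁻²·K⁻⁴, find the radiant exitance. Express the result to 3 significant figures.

Stefan–Boltzmann: I = εσT⁴ = 0.27 × 5.670×10⁻⁸ × (2508)⁴ = 6.06×10⁵ W/m².

I ≈ 6.06×10⁵ W/m²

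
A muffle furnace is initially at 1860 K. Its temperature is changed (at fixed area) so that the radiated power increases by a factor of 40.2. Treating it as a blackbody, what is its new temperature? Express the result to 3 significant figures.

T₂ ≈ 4.68×10³ K

P ∝ T⁴, so T₂/T₁ = (P₂/P₁)^(1/4) = (40.2)^(1/4) = 2.51800.
T₂ = 1860 × 2.51800 = 4.68×10³ K.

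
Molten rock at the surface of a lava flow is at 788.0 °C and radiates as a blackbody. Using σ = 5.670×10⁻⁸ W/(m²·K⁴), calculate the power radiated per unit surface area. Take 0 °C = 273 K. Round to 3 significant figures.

I ≈ 7.19×10⁴ W/m²

T = 788.0 °C + 273 = 1061.0 K.
Stefan–Boltzmann: I = σT⁴ = 5.670×10⁻⁸ × (1061.0)⁴ = 7.19×10⁴ W/m².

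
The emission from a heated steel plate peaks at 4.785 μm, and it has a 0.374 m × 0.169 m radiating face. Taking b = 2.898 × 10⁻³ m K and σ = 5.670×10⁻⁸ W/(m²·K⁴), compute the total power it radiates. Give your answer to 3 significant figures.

Wien's law: T = b/λ_max = 2.898×10⁻³/4.785×10⁻⁶ = 605.643 K.
Area A = 0.374 × 0.169 = 0.063206 m².
Then P = σAT⁴ = 5.670×10⁻⁸×0.063206×(605.643)⁴ = 482 W.

P ≈ 482 W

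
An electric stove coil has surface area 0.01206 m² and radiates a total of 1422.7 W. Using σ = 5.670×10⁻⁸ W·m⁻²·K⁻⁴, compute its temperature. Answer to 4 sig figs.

T ≈ 1201 K

Area A = 0.01206 m².
P = σAT⁴ ⇒ T = (P/(σA))^(1/4) = (1422.7/(5.670×10⁻⁸×0.01206))^(1/4) = 1201 K.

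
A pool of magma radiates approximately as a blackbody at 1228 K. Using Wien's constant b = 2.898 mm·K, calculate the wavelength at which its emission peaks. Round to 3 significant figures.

Wien's displacement law: λ_max = b/T = (2.898×10⁻³ m·K)/(1228 K) = 2.360×10⁻⁶ m.
That is 2.36 μm, in the infrared range.

λ_max ≈ 2.36 μm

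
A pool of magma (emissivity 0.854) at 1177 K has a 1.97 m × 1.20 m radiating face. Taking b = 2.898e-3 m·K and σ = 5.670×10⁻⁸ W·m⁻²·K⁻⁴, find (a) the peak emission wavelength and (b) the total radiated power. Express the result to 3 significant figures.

(a) λ_max = b/T = 2.898×10⁻³/1177 = 2.462×10⁻⁶ m = 2.46 μm.
Area A = 1.97 × 1.20 = 2.364 m².
(b) P = εσAT⁴ = 0.854×5.670×10⁻⁸×2.364×(1177)⁴ = 2.20×10⁵ W.

λ_max ≈ 2.46 μm; P ≈ 2.20×10⁵ W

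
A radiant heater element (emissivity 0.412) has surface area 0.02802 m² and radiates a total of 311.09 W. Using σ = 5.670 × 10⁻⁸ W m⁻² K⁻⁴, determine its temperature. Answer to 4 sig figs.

T ≈ 830.3 K

Area A = 0.02802 m².
P = εσAT⁴ ⇒ T = (P/(εσA))^(1/4) = (311.09/(0.412×5.670×10⁻⁸×0.02802))^(1/4) = 830.3 K.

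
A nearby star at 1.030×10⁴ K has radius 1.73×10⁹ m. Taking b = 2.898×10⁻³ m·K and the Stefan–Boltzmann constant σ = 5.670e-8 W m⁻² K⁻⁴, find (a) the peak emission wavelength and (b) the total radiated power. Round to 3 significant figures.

λ_max ≈ 281 nm; P ≈ 2.40×10²⁸ W

(a) λ_max = b/T = 2.898×10⁻³/1.030×10⁴ = 2.814×10⁻⁷ m = 281 nm.
Surface area A = 4πR² = 4π(1.73×10⁹ m)² = 3.76099×10¹⁹ m².
(b) P = σAT⁴ = 5.670×10⁻⁸×3.76099×10¹⁹×(1.030×10⁴)⁴ = 2.40×10²⁸ W.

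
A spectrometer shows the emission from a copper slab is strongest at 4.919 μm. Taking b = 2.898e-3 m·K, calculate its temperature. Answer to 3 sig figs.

T ≈ 589 K

Wien's law gives T = b/λ_max = (2.898×10⁻³ m·K)/(4.919×10⁻⁶ m) = 589 K.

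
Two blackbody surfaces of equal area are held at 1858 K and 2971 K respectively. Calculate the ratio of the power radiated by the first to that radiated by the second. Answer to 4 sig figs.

P₁/P₂ ≈ 0.1530

With equal areas, P₁/P₂ = (T₁/T₂)⁴ = (1858/2971)⁴ = 0.1530.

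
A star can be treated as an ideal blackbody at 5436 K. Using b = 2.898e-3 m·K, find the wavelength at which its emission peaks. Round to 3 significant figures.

Wien's displacement law: λ_max = b/T = (2.898×10⁻³ m·K)/(5436 K) = 5.331×10⁻⁷ m.
That is 533 nm, in the visible range.

λ_max ≈ 533 nm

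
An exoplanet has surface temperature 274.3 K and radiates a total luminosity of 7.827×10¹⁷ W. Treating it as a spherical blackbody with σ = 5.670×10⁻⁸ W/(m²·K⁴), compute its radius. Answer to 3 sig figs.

R ≈ 1.39×10⁷ m

L = 4πR²σT⁴ ⇒ R = √(L/(4πσT⁴)).
σT⁴ = 320.986 W/m², so R = √(7.827×10¹⁷/(4π×320.986)) = 1.39×10⁷ m.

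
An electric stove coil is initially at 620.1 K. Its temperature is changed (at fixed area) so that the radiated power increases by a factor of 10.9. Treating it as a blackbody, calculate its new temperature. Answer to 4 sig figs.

P ∝ T⁴, so T₂/T₁ = (P₂/P₁)^(1/4) = (10.9)^(1/4) = 1.81701.
T₂ = 620.1 × 1.81701 = 1127 K.

T₂ ≈ 1127 K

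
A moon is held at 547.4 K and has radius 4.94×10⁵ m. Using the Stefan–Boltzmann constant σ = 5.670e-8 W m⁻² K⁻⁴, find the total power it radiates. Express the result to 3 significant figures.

P ≈ 1.56×10¹⁶ W

Surface area A = 4πR² = 4π(4.94×10⁵ m)² = 3.06665×10¹² m².
P = σAT⁴ = 5.670×10⁻⁸ × 3.06665×10¹² × (547.4)⁴ = 1.56×10¹⁶ W.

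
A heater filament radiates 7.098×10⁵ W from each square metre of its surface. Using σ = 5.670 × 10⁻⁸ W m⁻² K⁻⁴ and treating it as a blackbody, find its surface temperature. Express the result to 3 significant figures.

T ≈ 1.88×10³ K

I = σT⁴, so T = (I/σ)^(1/4) = (7.098×10⁵/(5.670×10⁻⁸))^(1/4) = 1.88×10³ K.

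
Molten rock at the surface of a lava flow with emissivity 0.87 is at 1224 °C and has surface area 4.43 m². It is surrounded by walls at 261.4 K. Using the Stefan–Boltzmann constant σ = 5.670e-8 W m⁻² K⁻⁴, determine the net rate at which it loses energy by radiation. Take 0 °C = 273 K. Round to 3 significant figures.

T = 1224 °C + 273 = 1497 K.
Area A = 4.43 m².
Net radiated power P_net = εσA(T⁴ − T₀⁴) = 0.87×5.670×10⁻⁸×4.43×(1497⁴ − 261.4⁴).
T⁴ − T₀⁴ = 5.02212×10¹² − 4.66898×10⁹ = 5.01745×10¹² K⁴, so P_net = 1.10×10⁶ W.

Net loss ≈ 1.10×10⁶ W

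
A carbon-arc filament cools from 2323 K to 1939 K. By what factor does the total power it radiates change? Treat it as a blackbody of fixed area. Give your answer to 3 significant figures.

P ∝ T⁴, so P₂/P₁ = (T₂/T₁)⁴ = (1939/2323)⁴ = (0.834697)⁴ = 0.485.

P₂/P₁ ≈ 0.485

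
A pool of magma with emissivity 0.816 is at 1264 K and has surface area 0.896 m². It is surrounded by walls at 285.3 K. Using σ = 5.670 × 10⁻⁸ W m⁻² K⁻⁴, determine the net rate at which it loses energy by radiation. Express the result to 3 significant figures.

Net loss ≈ 1.06×10⁵ W

Area A = 0.896 m².
Net radiated power P_net = εσA(T⁴ − T₀⁴) = 0.816×5.670×10⁻⁸×0.896×(1264⁴ − 285.3⁴).
T⁴ − T₀⁴ = 2.55263×10¹² − 6.62532×10⁹ = 2.54600×10¹² K⁴, so P_net = 1.06×10⁵ W.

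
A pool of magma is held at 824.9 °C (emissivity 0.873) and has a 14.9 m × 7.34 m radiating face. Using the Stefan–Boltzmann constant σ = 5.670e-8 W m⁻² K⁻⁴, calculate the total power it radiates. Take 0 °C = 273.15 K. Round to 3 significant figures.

T = 824.9 °C + 273.15 = 1098.05 K.
Area A = 14.9 × 7.34 = 109.366 m².
P = εσAT⁴ = 0.873 × 5.670×10⁻⁸ × 109.366 × (1098.05)⁴ = 7.87×10⁶ W.

P ≈ 7.87×10⁶ W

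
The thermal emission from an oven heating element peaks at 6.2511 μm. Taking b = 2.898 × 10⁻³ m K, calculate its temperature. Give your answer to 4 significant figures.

Wien's law gives T = b/λ_max = (2.898×10⁻³ m·K)/(6.2511×10⁻⁶ m) = 463.6 K.

T ≈ 463.6 K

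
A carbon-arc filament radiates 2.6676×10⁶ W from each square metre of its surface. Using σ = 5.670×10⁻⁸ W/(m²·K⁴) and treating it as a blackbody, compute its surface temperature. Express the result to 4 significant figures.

T ≈ 2619 K

I = σT⁴, so T = (I/σ)^(1/4) = (2.6676×10⁶/(5.670×10⁻⁸))^(1/4) = 2619 K.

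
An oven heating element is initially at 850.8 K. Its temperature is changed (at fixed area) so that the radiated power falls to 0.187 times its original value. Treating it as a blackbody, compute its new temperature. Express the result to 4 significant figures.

T₂ ≈ 559.5 K

P ∝ T⁴, so T₂/T₁ = (P₂/P₁)^(1/4) = (0.187)^(1/4) = 0.657598.
T₂ = 850.8 × 0.657598 = 559.5 K.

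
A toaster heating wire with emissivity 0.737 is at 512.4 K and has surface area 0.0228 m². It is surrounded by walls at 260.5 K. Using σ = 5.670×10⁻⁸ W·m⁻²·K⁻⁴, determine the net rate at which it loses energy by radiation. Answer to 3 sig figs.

Net loss ≈ 61.3 W

Area A = 0.0228 m².
Net radiated power P_net = εσA(T⁴ − T₀⁴) = 0.737×5.670×10⁻⁸×0.0228×(512.4⁴ − 260.5⁴).
T⁴ − T₀⁴ = 6.89345×10¹⁰ − 4.60501×10⁹ = 6.43295×10¹⁰ K⁴, so P_net = 61.3 W.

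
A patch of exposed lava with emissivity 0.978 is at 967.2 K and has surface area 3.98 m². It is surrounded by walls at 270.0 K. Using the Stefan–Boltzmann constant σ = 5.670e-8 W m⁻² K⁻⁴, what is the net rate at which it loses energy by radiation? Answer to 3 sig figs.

Net loss ≈ 1.92×10⁵ W

Area A = 3.98 m².
Net radiated power P_net = εσA(T⁴ − T₀⁴) = 0.978×5.670×10⁻⁸×3.98×(967.2⁴ − 270.0⁴).
T⁴ − T₀⁴ = 8.75115×10¹¹ − 5.31441×10⁹ = 8.69801×10¹¹ K⁴, so P_net = 1.92×10⁵ W.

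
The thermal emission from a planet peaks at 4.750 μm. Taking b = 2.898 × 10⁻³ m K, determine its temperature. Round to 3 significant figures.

Wien's law gives T = b/λ_max = (2.898×10⁻³ m·K)/(4.750×10⁻⁶ m) = 610 K.

T ≈ 610 K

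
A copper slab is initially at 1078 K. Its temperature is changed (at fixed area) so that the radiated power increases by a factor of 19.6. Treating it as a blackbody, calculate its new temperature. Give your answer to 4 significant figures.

T₂ ≈ 2268 K

P ∝ T⁴, so T₂/T₁ = (P₂/P₁)^(1/4) = (19.6)^(1/4) = 2.10409.
T₂ = 1078 × 2.10409 = 2268 K.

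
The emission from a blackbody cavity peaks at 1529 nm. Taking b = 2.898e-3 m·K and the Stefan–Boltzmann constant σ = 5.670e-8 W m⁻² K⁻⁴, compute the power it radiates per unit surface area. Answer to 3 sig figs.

Wien's law: T = b/λ_max = 2.898×10⁻³/1.529×10⁻⁶ = 1895.36 K.
Then I = σT⁴ = 5.670×10⁻⁸×(1895.36)⁴ = 7.32×10⁵ W/m².

I ≈ 7.32×10⁵ W/m²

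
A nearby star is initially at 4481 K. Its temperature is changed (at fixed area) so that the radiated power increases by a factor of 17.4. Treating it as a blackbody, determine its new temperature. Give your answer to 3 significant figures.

T₂ ≈ 9.15×10³ K

P ∝ T⁴, so T₂/T₁ = (P₂/P₁)^(1/4) = (17.4)^(1/4) = 2.04238.
T₂ = 4481 × 2.04238 = 9.15×10³ K.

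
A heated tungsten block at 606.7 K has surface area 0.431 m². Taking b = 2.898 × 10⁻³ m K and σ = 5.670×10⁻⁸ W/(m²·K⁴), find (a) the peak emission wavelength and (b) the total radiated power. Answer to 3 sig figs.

(a) λ_max = b/T = 2.898×10⁻³/606.7 = 4.777×10⁻⁶ m = 4.78 μm.
Area A = 0.431 m².
(b) P = σAT⁴ = 5.670×10⁻⁸×0.431×(606.7)⁴ = 3.31×10³ W.

λ_max ≈ 4.78 μm; P ≈ 3.31×10³ W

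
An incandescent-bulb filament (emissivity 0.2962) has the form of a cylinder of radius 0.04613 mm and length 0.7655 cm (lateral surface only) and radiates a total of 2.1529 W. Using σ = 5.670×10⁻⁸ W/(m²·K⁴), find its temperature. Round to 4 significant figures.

T ≈ 2757 K

Lateral area A = 2πrL = 2π×4.613×10⁻⁵×7.655×10⁻³ = 2.21875×10⁻⁶ m².
P = εσAT⁴ ⇒ T = (P/(εσA))^(1/4) = (2.1529/(0.2962×5.670×10⁻⁸×2.21875×10⁻⁶))^(1/4) = 2757 K.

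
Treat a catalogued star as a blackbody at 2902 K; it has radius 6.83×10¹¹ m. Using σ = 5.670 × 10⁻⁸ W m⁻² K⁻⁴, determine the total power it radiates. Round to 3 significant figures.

P ≈ 2.36×10³¹ W

Surface area A = 4πR² = 4π(6.83×10¹¹ m)² = 5.86207×10²⁴ m².
P = σAT⁴ = 5.670×10⁻⁸ × 5.86207×10²⁴ × (2902)⁴ = 2.36×10³¹ W.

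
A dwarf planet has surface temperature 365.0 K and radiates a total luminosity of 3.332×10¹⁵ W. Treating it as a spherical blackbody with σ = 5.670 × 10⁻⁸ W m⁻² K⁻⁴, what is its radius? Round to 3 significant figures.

R ≈ 5.13×10⁵ m

L = 4πR²σT⁴ ⇒ R = √(L/(4πσT⁴)).
σT⁴ = 1006.36 W/m², so R = √(3.332×10¹⁵/(4π×1006.36)) = 5.13×10⁵ m.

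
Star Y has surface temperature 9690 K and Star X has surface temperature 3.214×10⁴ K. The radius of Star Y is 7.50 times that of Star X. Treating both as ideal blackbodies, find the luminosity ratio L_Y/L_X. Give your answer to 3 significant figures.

L_Y/L_X ≈ 0.465

L ∝ R²T⁴, so L_Y/L_X = (R_Y/R_X)²(T_Y/T_X)⁴ = (7.50)² × (9690/3.214×10⁴)⁴ = 56.25 × 8.26250×10⁻³ = 0.465.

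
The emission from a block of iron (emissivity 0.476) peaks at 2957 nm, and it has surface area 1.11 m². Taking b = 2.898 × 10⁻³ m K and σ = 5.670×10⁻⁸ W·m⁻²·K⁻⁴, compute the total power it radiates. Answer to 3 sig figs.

Wien's law: T = b/λ_max = 2.898×10⁻³/2.957×10⁻⁶ = 980.047 K.
Area A = 1.11 m².
Then P = εσAT⁴ = 0.476×5.670×10⁻⁸×1.11×(980.047)⁴ = 2.76×10⁴ W.

P ≈ 2.76×10⁴ W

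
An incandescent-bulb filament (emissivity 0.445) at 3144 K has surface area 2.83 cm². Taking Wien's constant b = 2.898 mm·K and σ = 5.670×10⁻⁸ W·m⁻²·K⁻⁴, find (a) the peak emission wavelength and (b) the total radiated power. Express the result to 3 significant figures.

λ_max ≈ 0.922 μm; P ≈ 698 W

(a) λ_max = b/T = 2.898×10⁻³/3144 = 9.218×10⁻⁷ m = 0.922 μm.
Area A = 2.83 cm² = 2.83×10⁻⁴ m².
(b) P = εσAT⁴ = 0.445×5.670×10⁻⁸×2.83×10⁻⁴×(3144)⁴ = 698 W.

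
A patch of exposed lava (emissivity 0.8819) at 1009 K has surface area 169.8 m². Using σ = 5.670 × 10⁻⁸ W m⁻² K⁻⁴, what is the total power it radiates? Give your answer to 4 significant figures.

Area A = 169.8 m².
P = εσAT⁴ = 0.8819 × 5.670×10⁻⁸ × 169.8 × (1009)⁴ = 8.800×10⁶ W.

P ≈ 8.800×10⁶ W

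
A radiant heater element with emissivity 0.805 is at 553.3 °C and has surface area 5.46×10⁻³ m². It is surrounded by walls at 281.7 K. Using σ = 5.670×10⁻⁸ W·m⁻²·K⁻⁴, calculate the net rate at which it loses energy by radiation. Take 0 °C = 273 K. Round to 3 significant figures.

Net loss ≈ 115 W

T = 553.3 °C + 273 = 826.3 K.
Area A = 5.46×10⁻³ m².
Net radiated power P_net = εσA(T⁴ − T₀⁴) = 0.805×5.670×10⁻⁸×5.46×10⁻³×(826.3⁴ − 281.7⁴).
T⁴ − T₀⁴ = 4.66177×10¹¹ − 6.29720×10⁹ = 4.59880×10¹¹ K⁴, so P_net = 115 W.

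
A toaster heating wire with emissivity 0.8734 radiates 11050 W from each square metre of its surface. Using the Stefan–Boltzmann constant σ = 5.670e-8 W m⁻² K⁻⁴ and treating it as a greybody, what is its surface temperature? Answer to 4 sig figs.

T ≈ 687.3 K

I = εσT⁴, so T = (I/εσ)^(1/4) = (11050/(0.8734×5.670×10⁻⁸))^(1/4) = 687.3 K.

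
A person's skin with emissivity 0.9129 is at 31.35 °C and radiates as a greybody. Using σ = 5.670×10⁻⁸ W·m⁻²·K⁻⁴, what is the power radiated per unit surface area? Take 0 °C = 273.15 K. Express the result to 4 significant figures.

T = 31.35 °C + 273.15 = 304.50 K.
Stefan–Boltzmann: I = εσT⁴ = 0.9129 × 5.670×10⁻⁸ × (304.50)⁴ = 445.0 W/m².

I ≈ 445.0 W/m²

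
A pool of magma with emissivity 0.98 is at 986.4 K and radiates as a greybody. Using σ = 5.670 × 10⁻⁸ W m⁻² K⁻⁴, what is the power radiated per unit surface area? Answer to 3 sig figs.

I ≈ 5.26×10⁴ W/m²

Stefan–Boltzmann: I = εσT⁴ = 0.98 × 5.670×10⁻⁸ × (986.4)⁴ = 5.26×10⁴ W/m².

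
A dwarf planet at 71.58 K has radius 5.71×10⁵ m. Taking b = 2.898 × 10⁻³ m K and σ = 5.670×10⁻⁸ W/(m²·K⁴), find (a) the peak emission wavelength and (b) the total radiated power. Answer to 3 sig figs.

λ_max ≈ 40.5 μm; P ≈ 6.10×10¹² W

(a) λ_max = b/T = 2.898×10⁻³/71.58 = 4.049×10⁻⁵ m = 40.5 μm.
Surface area A = 4πR² = 4π(5.71×10⁵ m)² = 4.09715×10¹² m².
(b) P = σAT⁴ = 5.670×10⁻⁸×4.09715×10¹²×(71.58)⁴ = 6.10×10¹² W.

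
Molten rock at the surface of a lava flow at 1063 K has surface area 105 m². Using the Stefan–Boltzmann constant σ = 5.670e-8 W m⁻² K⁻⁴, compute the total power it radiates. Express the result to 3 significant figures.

P ≈ 7.60×10⁶ W

Area A = 105 m².
P = σAT⁴ = 5.670×10⁻⁸ × 105 × (1063)⁴ = 7.60×10⁶ W.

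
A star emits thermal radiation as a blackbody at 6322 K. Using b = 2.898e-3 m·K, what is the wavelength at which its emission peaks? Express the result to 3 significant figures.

Wien's displacement law: λ_max = b/T = (2.898×10⁻³ m·K)/(6322 K) = 4.584×10⁻⁷ m.
That is 0.458 μm, in the visible range.

λ_max ≈ 0.458 μm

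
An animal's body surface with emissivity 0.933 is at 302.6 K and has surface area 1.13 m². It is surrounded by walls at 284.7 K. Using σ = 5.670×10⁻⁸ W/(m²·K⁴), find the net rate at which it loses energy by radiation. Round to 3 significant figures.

Area A = 1.13 m².
Net radiated power P_net = εσA(T⁴ − T₀⁴) = 0.933×5.670×10⁻⁸×1.13×(302.6⁴ − 284.7⁴).
T⁴ − T₀⁴ = 8.38447×10⁹ − 6.56977×10⁹ = 1.81470×10⁹ K⁴, so P_net = 108 W.

Net loss ≈ 108 W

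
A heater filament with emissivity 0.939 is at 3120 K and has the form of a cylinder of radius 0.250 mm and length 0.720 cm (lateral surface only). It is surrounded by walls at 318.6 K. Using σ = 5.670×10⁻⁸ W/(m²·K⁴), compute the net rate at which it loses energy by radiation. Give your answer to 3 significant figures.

Net loss ≈ 57.1 W

Lateral area A = 2πrL = 2π×2.50×10⁻⁴×7.20×10⁻³ = 1.13097×10⁻⁵ m².
Net radiated power P_net = εσA(T⁴ − T₀⁴) = 0.939×5.670×10⁻⁸×1.13097×10⁻⁵×(3120⁴ − 318.6⁴).
T⁴ − T₀⁴ = 9.47585×10¹³ − 1.03035×10¹⁰ = 9.47482×10¹³ K⁴, so P_net = 57.1 W.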